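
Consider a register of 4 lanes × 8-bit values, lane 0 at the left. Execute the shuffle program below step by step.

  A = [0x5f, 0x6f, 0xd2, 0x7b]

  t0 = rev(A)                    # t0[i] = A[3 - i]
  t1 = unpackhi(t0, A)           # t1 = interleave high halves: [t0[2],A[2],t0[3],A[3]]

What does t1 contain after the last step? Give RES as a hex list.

RES = [ 0x6f  0xd2  0x5f  0x7b ]

→ t0 |7b|d2|6f|5f|
→ t1 |6f|d2|5f|7b|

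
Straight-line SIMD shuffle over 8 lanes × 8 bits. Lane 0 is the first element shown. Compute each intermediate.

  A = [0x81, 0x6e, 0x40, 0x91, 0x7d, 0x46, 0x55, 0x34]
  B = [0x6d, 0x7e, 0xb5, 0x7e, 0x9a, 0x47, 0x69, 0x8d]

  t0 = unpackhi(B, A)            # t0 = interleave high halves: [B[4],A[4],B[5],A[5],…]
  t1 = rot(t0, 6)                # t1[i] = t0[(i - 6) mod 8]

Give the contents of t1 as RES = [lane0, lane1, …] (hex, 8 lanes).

RES = [0x47, 0x46, 0x69, 0x55, 0x8d, 0x34, 0x9a, 0x7d]

  t0: 9a 7d 47 46 69 55 8d 34
  t1: 47 46 69 55 8d 34 9a 7d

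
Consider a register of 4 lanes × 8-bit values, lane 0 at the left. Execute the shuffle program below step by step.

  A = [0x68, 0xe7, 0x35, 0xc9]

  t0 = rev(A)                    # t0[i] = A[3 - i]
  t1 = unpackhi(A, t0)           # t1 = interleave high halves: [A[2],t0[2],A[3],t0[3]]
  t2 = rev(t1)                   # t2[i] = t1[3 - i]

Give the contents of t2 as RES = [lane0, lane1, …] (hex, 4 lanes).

RES = [ 0x68  0xc9  0xe7  0x35 ]

t0 = [0xc9, 0x35, 0xe7, 0x68]
t1 = [0x35, 0xe7, 0xc9, 0x68]
t2 = [0x68, 0xc9, 0xe7, 0x35]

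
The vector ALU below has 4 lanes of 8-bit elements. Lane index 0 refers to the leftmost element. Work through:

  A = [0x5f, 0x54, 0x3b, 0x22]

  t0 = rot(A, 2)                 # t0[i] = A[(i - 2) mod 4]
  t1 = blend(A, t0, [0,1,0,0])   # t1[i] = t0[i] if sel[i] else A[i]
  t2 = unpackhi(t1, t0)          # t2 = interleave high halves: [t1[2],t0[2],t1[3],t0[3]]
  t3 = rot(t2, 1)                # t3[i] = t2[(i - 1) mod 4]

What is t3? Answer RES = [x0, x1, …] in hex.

RES = [ 0x54  0x3b  0x5f  0x22 ]

  t0: 3b 22 5f 54
  t1: 5f 22 3b 22
  t2: 3b 5f 22 54
  t3: 54 3b 5f 22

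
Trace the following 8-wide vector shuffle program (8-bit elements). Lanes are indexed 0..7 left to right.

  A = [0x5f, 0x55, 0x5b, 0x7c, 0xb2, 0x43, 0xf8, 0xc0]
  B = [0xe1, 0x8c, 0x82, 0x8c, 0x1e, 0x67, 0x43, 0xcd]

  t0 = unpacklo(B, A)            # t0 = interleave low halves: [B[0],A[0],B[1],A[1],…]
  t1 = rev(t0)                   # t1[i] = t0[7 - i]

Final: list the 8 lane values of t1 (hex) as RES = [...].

RES = [0x7c, 0x8c, 0x5b, 0x82, 0x55, 0x8c, 0x5f, 0xe1]

  t0: e1 5f 8c 55 82 5b 8c 7c
  t1: 7c 8c 5b 82 55 8c 5f e1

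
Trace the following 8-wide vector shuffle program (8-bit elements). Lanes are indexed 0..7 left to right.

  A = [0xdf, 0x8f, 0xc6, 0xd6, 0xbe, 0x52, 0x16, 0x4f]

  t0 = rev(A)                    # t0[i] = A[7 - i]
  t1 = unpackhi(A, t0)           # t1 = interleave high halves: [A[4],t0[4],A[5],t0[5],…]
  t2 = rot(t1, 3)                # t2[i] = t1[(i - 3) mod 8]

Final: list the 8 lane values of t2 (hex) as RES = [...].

  t0: 4f 16 52 be d6 c6 8f df
  t1: be d6 52 c6 16 8f 4f df
  t2: 8f 4f df be d6 52 c6 16

RES = [ 0x8f  0x4f  0xdf  0xbe  0xd6  0x52  0xc6  0x16 ]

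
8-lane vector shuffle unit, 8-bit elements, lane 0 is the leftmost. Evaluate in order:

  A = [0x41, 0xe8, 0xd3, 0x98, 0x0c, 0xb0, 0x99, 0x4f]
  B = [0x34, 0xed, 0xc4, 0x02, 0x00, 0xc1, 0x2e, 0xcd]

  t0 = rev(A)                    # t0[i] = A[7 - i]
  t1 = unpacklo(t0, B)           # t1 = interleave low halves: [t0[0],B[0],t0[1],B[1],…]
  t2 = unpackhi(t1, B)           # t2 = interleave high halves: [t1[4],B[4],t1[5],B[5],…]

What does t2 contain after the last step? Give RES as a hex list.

RES = [ 0xb0  0x00  0xc4  0xc1  0x0c  0x2e  0x02  0xcd ]

  t0: 4f 99 b0 0c 98 d3 e8 41
  t1: 4f 34 99 ed b0 c4 0c 02
  t2: b0 00 c4 c1 0c 2e 02 cd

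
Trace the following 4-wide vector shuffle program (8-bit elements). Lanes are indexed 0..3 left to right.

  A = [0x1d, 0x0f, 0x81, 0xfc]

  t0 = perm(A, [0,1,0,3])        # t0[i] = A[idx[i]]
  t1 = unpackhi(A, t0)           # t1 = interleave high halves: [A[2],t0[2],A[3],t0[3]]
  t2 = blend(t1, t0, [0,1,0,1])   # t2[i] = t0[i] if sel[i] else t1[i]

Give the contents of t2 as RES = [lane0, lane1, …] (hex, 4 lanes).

t0 = [0x1d, 0x0f, 0x1d, 0xfc]
t1 = [0x81, 0x1d, 0xfc, 0xfc]
t2 = [0x81, 0x0f, 0xfc, 0xfc]

RES = [ 0x81  0x0f  0xfc  0xfc ]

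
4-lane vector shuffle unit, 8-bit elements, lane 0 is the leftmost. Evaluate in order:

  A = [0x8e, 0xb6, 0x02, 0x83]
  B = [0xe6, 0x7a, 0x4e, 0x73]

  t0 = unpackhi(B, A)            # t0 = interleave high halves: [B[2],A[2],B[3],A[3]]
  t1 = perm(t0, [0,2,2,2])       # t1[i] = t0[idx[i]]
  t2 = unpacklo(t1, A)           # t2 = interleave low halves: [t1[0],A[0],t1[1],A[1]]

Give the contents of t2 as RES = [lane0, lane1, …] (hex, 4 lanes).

RES = [0x4e, 0x8e, 0x73, 0xb6]

→ t0 |4e|02|73|83|
→ t1 |4e|73|73|73|
→ t2 |4e|8e|73|b6|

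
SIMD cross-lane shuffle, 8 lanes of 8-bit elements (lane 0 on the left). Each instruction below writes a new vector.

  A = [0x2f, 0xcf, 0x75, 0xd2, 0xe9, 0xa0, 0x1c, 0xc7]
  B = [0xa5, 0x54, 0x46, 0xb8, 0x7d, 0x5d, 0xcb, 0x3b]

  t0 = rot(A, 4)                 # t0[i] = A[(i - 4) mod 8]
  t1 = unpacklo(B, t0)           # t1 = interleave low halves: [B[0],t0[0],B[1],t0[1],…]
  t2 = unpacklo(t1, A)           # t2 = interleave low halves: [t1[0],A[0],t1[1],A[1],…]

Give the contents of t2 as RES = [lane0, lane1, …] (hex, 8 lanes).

RES = [ 0xa5  0x2f  0xe9  0xcf  0x54  0x75  0xa0  0xd2 ]

t0 = [0xe9, 0xa0, 0x1c, 0xc7, 0x2f, 0xcf, 0x75, 0xd2]
t1 = [0xa5, 0xe9, 0x54, 0xa0, 0x46, 0x1c, 0xb8, 0xc7]
t2 = [0xa5, 0x2f, 0xe9, 0xcf, 0x54, 0x75, 0xa0, 0xd2]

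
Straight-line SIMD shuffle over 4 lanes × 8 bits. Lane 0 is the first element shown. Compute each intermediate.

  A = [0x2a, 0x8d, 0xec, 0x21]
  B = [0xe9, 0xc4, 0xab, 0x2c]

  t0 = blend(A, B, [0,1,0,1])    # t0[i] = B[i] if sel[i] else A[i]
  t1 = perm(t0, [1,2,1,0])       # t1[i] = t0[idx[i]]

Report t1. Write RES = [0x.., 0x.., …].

RES = [0xc4, 0xec, 0xc4, 0x2a]

t0 = [0x2a, 0xc4, 0xec, 0x2c]
t1 = [0xc4, 0xec, 0xc4, 0x2a]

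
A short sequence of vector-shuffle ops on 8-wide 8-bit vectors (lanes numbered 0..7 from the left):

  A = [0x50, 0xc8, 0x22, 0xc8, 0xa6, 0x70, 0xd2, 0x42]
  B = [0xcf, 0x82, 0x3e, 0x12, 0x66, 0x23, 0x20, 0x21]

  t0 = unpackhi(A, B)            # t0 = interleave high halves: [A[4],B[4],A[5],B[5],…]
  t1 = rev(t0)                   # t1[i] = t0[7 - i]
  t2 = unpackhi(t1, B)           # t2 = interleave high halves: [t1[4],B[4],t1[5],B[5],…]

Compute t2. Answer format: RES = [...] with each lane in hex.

RES = [ 0x23  0x66  0x70  0x23  0x66  0x20  0xa6  0x21 ]

→ t0 |a6|66|70|23|d2|20|42|21|
→ t1 |21|42|20|d2|23|70|66|a6|
→ t2 |23|66|70|23|66|20|a6|21|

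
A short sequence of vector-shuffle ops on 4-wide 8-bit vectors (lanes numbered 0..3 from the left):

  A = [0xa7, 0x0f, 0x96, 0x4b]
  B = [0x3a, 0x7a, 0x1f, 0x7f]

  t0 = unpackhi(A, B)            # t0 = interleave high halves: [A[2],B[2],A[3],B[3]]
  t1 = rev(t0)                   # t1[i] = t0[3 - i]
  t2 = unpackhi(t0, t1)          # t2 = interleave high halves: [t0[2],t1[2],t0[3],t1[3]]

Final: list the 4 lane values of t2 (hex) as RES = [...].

→ t0 |96|1f|4b|7f|
→ t1 |7f|4b|1f|96|
→ t2 |4b|1f|7f|96|

RES = [0x4b, 0x1f, 0x7f, 0x96]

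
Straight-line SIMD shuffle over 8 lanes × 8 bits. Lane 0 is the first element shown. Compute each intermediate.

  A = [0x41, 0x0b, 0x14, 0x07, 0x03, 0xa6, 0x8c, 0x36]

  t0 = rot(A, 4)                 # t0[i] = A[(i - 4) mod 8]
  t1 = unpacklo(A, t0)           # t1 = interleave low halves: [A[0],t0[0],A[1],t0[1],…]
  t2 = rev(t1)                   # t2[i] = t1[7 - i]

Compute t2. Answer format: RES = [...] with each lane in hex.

→ t0 |03|a6|8c|36|41|0b|14|07|
→ t1 |41|03|0b|a6|14|8c|07|36|
→ t2 |36|07|8c|14|a6|0b|03|41|

RES = [ 0x36  0x07  0x8c  0x14  0xa6  0x0b  0x03  0x41 ]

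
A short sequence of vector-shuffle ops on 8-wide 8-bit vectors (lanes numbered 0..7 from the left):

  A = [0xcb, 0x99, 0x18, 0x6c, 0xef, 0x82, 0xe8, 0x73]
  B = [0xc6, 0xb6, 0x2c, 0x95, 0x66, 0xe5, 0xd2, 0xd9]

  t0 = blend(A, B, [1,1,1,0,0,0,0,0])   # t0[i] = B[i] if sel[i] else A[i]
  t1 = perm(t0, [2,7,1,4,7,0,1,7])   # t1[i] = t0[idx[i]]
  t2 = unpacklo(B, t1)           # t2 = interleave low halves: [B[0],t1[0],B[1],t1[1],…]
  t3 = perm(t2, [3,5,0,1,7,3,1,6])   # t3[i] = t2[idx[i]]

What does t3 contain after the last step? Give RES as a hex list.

t0 = [0xc6, 0xb6, 0x2c, 0x6c, 0xef, 0x82, 0xe8, 0x73]
t1 = [0x2c, 0x73, 0xb6, 0xef, 0x73, 0xc6, 0xb6, 0x73]
t2 = [0xc6, 0x2c, 0xb6, 0x73, 0x2c, 0xb6, 0x95, 0xef]
t3 = [0x73, 0xb6, 0xc6, 0x2c, 0xef, 0x73, 0x2c, 0x95]

RES = [ 0x73  0xb6  0xc6  0x2c  0xef  0x73  0x2c  0x95 ]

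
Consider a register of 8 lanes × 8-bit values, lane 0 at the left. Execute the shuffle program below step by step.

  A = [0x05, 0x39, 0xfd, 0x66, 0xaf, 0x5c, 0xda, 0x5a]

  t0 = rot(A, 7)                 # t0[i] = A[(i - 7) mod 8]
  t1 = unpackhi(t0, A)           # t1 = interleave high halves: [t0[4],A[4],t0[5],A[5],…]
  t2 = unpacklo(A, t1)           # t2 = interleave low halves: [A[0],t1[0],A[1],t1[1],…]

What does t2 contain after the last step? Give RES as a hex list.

t0 = [0x39, 0xfd, 0x66, 0xaf, 0x5c, 0xda, 0x5a, 0x05]
t1 = [0x5c, 0xaf, 0xda, 0x5c, 0x5a, 0xda, 0x05, 0x5a]
t2 = [0x05, 0x5c, 0x39, 0xaf, 0xfd, 0xda, 0x66, 0x5c]

RES = [ 0x05  0x5c  0x39  0xaf  0xfd  0xda  0x66  0x5c ]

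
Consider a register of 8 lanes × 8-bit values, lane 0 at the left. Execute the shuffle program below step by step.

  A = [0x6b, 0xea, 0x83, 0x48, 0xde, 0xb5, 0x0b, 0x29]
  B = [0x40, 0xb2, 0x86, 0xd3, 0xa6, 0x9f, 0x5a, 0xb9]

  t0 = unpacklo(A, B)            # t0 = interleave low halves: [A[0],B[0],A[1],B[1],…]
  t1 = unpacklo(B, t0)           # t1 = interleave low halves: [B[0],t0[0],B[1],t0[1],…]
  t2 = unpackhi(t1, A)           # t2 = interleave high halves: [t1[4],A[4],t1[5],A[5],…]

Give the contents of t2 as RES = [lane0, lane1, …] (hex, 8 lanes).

→ t0 |6b|40|ea|b2|83|86|48|d3|
→ t1 |40|6b|b2|40|86|ea|d3|b2|
→ t2 |86|de|ea|b5|d3|0b|b2|29|

RES = [0x86, 0xde, 0xea, 0xb5, 0xd3, 0x0b, 0xb2, 0x29]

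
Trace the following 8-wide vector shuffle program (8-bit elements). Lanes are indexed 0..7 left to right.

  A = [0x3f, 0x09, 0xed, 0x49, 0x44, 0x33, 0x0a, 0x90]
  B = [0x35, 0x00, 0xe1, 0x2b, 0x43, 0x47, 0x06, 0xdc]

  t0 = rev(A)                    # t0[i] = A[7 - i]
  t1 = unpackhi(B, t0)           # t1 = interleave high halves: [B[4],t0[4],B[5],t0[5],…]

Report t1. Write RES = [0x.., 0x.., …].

  t0: 90 0a 33 44 49 ed 09 3f
  t1: 43 49 47 ed 06 09 dc 3f

RES = [ 0x43  0x49  0x47  0xed  0x06  0x09  0xdc  0x3f ]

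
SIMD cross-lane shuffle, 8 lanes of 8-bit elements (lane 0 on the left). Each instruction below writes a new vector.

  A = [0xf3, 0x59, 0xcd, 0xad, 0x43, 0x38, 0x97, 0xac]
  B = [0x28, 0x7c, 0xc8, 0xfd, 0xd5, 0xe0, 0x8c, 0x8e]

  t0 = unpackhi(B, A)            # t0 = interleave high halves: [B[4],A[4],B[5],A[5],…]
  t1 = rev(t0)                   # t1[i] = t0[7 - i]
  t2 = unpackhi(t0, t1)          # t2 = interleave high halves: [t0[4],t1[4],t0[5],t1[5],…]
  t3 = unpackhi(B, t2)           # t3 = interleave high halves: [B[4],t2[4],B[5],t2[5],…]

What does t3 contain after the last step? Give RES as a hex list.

  t0: d5 43 e0 38 8c 97 8e ac
  t1: ac 8e 97 8c 38 e0 43 d5
  t2: 8c 38 97 e0 8e 43 ac d5
  t3: d5 8e e0 43 8c ac 8e d5

RES = [0xd5, 0x8e, 0xe0, 0x43, 0x8c, 0xac, 0x8e, 0xd5]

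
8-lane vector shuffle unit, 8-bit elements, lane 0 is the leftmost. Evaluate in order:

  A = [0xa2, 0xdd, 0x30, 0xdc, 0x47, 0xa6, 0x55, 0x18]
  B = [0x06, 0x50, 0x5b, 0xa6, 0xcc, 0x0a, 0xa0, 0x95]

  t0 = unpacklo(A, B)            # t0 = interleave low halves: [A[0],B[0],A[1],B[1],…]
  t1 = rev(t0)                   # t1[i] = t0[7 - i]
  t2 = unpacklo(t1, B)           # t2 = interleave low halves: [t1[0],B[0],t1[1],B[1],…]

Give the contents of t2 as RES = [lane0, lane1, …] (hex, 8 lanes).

RES = [0xa6, 0x06, 0xdc, 0x50, 0x5b, 0x5b, 0x30, 0xa6]

→ t0 |a2|06|dd|50|30|5b|dc|a6|
→ t1 |a6|dc|5b|30|50|dd|06|a2|
→ t2 |a6|06|dc|50|5b|5b|30|a6|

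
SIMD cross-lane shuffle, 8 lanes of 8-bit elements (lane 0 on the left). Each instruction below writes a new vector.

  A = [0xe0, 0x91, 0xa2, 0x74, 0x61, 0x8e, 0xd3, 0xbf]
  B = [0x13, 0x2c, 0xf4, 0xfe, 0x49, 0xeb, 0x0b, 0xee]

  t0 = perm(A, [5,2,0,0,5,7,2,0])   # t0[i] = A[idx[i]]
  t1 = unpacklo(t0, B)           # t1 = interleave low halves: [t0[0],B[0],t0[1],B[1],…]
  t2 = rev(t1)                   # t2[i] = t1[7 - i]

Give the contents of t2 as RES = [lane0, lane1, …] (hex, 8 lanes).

t0 = [0x8e, 0xa2, 0xe0, 0xe0, 0x8e, 0xbf, 0xa2, 0xe0]
t1 = [0x8e, 0x13, 0xa2, 0x2c, 0xe0, 0xf4, 0xe0, 0xfe]
t2 = [0xfe, 0xe0, 0xf4, 0xe0, 0x2c, 0xa2, 0x13, 0x8e]

RES = [ 0xfe  0xe0  0xf4  0xe0  0x2c  0xa2  0x13  0x8e ]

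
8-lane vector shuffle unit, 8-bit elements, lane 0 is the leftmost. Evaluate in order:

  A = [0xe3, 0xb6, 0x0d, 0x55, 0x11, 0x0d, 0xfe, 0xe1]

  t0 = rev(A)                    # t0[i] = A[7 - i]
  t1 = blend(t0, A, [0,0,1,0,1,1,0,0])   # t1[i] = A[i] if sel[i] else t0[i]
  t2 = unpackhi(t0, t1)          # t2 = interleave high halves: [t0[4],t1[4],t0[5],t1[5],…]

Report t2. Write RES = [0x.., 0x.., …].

RES = [0x55, 0x11, 0x0d, 0x0d, 0xb6, 0xb6, 0xe3, 0xe3]

t0 = [0xe1, 0xfe, 0x0d, 0x11, 0x55, 0x0d, 0xb6, 0xe3]
t1 = [0xe1, 0xfe, 0x0d, 0x11, 0x11, 0x0d, 0xb6, 0xe3]
t2 = [0x55, 0x11, 0x0d, 0x0d, 0xb6, 0xb6, 0xe3, 0xe3]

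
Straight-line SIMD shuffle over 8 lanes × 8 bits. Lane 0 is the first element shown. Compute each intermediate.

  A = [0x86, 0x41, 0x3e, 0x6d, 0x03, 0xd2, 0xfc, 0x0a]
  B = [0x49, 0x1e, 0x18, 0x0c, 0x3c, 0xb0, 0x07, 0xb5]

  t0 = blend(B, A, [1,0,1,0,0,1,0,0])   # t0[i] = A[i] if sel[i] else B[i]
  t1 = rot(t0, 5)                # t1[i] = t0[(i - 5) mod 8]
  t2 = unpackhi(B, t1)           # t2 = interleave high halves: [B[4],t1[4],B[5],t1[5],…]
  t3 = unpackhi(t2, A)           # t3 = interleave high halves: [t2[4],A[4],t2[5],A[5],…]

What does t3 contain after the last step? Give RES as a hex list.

RES = [ 0x07  0x03  0x1e  0xd2  0xb5  0xfc  0x3e  0x0a ]

t0 = [0x86, 0x1e, 0x3e, 0x0c, 0x3c, 0xd2, 0x07, 0xb5]
t1 = [0x0c, 0x3c, 0xd2, 0x07, 0xb5, 0x86, 0x1e, 0x3e]
t2 = [0x3c, 0xb5, 0xb0, 0x86, 0x07, 0x1e, 0xb5, 0x3e]
t3 = [0x07, 0x03, 0x1e, 0xd2, 0xb5, 0xfc, 0x3e, 0x0a]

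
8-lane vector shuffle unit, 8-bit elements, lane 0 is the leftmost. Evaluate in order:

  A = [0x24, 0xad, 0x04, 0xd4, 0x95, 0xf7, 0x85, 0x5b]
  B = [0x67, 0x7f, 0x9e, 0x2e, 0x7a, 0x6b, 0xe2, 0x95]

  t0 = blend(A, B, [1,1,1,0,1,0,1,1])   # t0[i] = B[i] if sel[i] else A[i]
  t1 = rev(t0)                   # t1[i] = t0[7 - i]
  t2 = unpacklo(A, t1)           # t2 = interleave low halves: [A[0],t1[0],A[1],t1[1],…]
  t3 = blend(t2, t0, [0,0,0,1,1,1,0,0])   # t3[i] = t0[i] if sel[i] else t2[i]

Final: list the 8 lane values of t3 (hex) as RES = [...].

t0 = [0x67, 0x7f, 0x9e, 0xd4, 0x7a, 0xf7, 0xe2, 0x95]
t1 = [0x95, 0xe2, 0xf7, 0x7a, 0xd4, 0x9e, 0x7f, 0x67]
t2 = [0x24, 0x95, 0xad, 0xe2, 0x04, 0xf7, 0xd4, 0x7a]
t3 = [0x24, 0x95, 0xad, 0xd4, 0x7a, 0xf7, 0xd4, 0x7a]

RES = [ 0x24  0x95  0xad  0xd4  0x7a  0xf7  0xd4  0x7a ]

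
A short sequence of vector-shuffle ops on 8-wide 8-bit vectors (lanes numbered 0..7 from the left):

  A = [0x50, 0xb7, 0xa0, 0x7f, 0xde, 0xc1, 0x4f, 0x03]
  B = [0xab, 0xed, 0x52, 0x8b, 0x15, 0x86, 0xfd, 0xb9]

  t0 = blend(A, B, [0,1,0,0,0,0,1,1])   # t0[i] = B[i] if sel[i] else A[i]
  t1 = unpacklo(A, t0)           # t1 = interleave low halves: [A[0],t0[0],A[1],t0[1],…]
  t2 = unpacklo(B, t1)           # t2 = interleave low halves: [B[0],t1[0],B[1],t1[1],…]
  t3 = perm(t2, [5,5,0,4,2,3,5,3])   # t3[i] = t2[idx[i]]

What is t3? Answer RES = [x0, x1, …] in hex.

RES = [0xb7, 0xb7, 0xab, 0x52, 0xed, 0x50, 0xb7, 0x50]

t0 = [0x50, 0xed, 0xa0, 0x7f, 0xde, 0xc1, 0xfd, 0xb9]
t1 = [0x50, 0x50, 0xb7, 0xed, 0xa0, 0xa0, 0x7f, 0x7f]
t2 = [0xab, 0x50, 0xed, 0x50, 0x52, 0xb7, 0x8b, 0xed]
t3 = [0xb7, 0xb7, 0xab, 0x52, 0xed, 0x50, 0xb7, 0x50]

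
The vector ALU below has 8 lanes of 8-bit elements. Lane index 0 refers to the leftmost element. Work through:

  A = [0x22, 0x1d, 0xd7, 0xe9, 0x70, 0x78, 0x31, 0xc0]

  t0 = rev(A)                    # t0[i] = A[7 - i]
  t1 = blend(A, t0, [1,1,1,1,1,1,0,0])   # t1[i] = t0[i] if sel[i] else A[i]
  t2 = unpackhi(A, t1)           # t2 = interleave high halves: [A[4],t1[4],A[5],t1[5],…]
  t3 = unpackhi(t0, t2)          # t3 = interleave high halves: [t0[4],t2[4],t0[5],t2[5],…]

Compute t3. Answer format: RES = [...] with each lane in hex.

RES = [ 0xe9  0x31  0xd7  0x31  0x1d  0xc0  0x22  0xc0 ]

t0 = [0xc0, 0x31, 0x78, 0x70, 0xe9, 0xd7, 0x1d, 0x22]
t1 = [0xc0, 0x31, 0x78, 0x70, 0xe9, 0xd7, 0x31, 0xc0]
t2 = [0x70, 0xe9, 0x78, 0xd7, 0x31, 0x31, 0xc0, 0xc0]
t3 = [0xe9, 0x31, 0xd7, 0x31, 0x1d, 0xc0, 0x22, 0xc0]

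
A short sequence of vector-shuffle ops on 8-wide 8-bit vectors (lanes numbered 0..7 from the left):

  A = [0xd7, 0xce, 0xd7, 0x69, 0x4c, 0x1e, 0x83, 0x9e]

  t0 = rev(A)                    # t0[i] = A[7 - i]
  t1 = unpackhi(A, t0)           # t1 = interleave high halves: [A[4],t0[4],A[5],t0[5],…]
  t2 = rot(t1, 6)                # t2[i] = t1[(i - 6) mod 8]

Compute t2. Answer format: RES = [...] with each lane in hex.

t0 = [0x9e, 0x83, 0x1e, 0x4c, 0x69, 0xd7, 0xce, 0xd7]
t1 = [0x4c, 0x69, 0x1e, 0xd7, 0x83, 0xce, 0x9e, 0xd7]
t2 = [0x1e, 0xd7, 0x83, 0xce, 0x9e, 0xd7, 0x4c, 0x69]

RES = [ 0x1e  0xd7  0x83  0xce  0x9e  0xd7  0x4c  0x69 ]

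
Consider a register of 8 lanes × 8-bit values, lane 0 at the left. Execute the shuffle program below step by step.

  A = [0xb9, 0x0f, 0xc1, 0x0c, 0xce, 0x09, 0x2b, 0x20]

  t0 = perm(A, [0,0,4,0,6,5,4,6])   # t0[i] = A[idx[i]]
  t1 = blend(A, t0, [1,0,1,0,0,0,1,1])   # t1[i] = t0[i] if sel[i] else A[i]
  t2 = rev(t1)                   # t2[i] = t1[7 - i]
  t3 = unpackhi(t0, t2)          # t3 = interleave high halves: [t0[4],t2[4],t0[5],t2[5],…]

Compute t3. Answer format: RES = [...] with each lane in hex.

RES = [0x2b, 0x0c, 0x09, 0xce, 0xce, 0x0f, 0x2b, 0xb9]

→ t0 |b9|b9|ce|b9|2b|09|ce|2b|
→ t1 |b9|0f|ce|0c|ce|09|ce|2b|
→ t2 |2b|ce|09|ce|0c|ce|0f|b9|
→ t3 |2b|0c|09|ce|ce|0f|2b|b9|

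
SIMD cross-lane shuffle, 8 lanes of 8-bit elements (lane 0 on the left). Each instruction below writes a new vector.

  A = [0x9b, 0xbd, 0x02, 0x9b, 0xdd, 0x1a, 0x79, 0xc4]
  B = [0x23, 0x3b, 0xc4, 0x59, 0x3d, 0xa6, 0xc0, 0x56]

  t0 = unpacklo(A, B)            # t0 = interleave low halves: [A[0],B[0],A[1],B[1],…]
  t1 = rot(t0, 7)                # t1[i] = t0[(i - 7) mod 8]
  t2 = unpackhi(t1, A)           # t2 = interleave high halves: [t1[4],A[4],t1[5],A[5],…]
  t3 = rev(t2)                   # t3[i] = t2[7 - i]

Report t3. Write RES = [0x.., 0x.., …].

RES = [ 0xc4  0x9b  0x79  0x59  0x1a  0x9b  0xdd  0xc4 ]

t0 = [0x9b, 0x23, 0xbd, 0x3b, 0x02, 0xc4, 0x9b, 0x59]
t1 = [0x23, 0xbd, 0x3b, 0x02, 0xc4, 0x9b, 0x59, 0x9b]
t2 = [0xc4, 0xdd, 0x9b, 0x1a, 0x59, 0x79, 0x9b, 0xc4]
t3 = [0xc4, 0x9b, 0x79, 0x59, 0x1a, 0x9b, 0xdd, 0xc4]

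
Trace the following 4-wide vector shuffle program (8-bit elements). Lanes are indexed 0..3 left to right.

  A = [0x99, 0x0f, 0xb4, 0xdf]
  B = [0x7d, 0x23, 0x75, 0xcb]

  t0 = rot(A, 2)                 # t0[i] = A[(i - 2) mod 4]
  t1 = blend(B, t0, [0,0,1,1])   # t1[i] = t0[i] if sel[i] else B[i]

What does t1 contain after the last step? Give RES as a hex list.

RES = [ 0x7d  0x23  0x99  0x0f ]

→ t0 |b4|df|99|0f|
→ t1 |7d|23|99|0f|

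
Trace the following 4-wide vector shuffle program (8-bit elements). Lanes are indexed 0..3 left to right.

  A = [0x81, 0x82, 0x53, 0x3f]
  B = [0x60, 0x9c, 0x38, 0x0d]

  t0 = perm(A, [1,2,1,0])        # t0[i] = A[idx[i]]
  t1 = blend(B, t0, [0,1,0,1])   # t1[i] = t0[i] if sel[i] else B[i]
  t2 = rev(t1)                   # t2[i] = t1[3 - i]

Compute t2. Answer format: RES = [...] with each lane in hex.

  t0: 82 53 82 81
  t1: 60 53 38 81
  t2: 81 38 53 60

RES = [0x81, 0x38, 0x53, 0x60]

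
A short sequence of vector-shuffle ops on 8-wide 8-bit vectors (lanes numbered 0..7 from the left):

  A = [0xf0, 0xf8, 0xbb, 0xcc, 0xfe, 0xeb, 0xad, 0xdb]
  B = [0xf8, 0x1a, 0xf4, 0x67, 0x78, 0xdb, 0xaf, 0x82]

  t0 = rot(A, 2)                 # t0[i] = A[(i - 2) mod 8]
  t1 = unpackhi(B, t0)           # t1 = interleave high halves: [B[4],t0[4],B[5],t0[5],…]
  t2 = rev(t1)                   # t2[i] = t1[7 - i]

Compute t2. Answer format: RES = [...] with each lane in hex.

→ t0 |ad|db|f0|f8|bb|cc|fe|eb|
→ t1 |78|bb|db|cc|af|fe|82|eb|
→ t2 |eb|82|fe|af|cc|db|bb|78|

RES = [0xeb, 0x82, 0xfe, 0xaf, 0xcc, 0xdb, 0xbb, 0x78]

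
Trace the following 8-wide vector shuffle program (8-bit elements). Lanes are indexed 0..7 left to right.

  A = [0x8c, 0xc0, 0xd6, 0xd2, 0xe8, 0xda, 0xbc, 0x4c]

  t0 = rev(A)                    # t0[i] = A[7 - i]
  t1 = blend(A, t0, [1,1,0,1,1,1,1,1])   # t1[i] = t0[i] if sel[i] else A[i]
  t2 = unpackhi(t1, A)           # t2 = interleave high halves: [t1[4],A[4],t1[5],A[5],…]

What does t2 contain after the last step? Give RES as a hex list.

RES = [0xd2, 0xe8, 0xd6, 0xda, 0xc0, 0xbc, 0x8c, 0x4c]

t0 = [0x4c, 0xbc, 0xda, 0xe8, 0xd2, 0xd6, 0xc0, 0x8c]
t1 = [0x4c, 0xbc, 0xd6, 0xe8, 0xd2, 0xd6, 0xc0, 0x8c]
t2 = [0xd2, 0xe8, 0xd6, 0xda, 0xc0, 0xbc, 0x8c, 0x4c]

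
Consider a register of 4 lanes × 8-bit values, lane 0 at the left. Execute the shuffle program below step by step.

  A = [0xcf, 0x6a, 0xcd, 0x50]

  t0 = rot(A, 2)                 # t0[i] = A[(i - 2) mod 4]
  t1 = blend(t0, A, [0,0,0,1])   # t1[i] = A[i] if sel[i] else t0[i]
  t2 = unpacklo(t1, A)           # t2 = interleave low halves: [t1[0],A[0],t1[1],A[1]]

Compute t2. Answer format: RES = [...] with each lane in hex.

RES = [ 0xcd  0xcf  0x50  0x6a ]

  t0: cd 50 cf 6a
  t1: cd 50 cf 50
  t2: cd cf 50 6a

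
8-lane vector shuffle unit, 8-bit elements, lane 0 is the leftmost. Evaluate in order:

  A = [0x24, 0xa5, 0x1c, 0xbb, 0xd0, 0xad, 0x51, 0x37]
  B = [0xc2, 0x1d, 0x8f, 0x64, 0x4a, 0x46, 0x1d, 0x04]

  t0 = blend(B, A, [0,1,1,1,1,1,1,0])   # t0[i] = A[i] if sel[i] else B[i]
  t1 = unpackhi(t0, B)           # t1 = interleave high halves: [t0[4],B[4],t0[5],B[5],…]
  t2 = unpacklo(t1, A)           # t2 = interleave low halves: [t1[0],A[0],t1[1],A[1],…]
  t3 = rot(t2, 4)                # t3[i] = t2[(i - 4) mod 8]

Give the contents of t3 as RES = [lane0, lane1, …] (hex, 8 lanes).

t0 = [0xc2, 0xa5, 0x1c, 0xbb, 0xd0, 0xad, 0x51, 0x04]
t1 = [0xd0, 0x4a, 0xad, 0x46, 0x51, 0x1d, 0x04, 0x04]
t2 = [0xd0, 0x24, 0x4a, 0xa5, 0xad, 0x1c, 0x46, 0xbb]
t3 = [0xad, 0x1c, 0x46, 0xbb, 0xd0, 0x24, 0x4a, 0xa5]

RES = [ 0xad  0x1c  0x46  0xbb  0xd0  0x24  0x4a  0xa5 ]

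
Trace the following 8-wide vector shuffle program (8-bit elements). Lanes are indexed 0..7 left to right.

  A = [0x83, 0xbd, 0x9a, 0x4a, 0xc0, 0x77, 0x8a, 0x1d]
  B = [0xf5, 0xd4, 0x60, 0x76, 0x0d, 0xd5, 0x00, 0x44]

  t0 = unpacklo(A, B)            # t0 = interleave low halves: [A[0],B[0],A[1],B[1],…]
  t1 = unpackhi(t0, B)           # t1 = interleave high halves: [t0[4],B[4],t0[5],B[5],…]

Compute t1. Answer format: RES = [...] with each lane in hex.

RES = [0x9a, 0x0d, 0x60, 0xd5, 0x4a, 0x00, 0x76, 0x44]

→ t0 |83|f5|bd|d4|9a|60|4a|76|
→ t1 |9a|0d|60|d5|4a|00|76|44|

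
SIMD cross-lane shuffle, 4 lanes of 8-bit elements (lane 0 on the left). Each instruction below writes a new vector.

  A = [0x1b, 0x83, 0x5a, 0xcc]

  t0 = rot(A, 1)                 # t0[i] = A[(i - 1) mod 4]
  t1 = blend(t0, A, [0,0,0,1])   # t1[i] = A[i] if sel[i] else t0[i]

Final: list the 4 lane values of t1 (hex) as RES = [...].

  t0: cc 1b 83 5a
  t1: cc 1b 83 cc

RES = [0xcc, 0x1b, 0x83, 0xcc]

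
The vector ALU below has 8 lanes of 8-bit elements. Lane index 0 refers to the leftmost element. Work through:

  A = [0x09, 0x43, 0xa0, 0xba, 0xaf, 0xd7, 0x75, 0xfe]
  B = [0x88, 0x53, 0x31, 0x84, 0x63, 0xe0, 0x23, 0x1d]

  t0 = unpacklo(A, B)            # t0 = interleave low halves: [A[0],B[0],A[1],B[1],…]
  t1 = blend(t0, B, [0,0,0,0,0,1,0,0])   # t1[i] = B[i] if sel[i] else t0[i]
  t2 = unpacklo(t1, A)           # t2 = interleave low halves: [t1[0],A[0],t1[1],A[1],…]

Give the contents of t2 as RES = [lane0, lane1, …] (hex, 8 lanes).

RES = [ 0x09  0x09  0x88  0x43  0x43  0xa0  0x53  0xba ]

t0 = [0x09, 0x88, 0x43, 0x53, 0xa0, 0x31, 0xba, 0x84]
t1 = [0x09, 0x88, 0x43, 0x53, 0xa0, 0xe0, 0xba, 0x84]
t2 = [0x09, 0x09, 0x88, 0x43, 0x43, 0xa0, 0x53, 0xba]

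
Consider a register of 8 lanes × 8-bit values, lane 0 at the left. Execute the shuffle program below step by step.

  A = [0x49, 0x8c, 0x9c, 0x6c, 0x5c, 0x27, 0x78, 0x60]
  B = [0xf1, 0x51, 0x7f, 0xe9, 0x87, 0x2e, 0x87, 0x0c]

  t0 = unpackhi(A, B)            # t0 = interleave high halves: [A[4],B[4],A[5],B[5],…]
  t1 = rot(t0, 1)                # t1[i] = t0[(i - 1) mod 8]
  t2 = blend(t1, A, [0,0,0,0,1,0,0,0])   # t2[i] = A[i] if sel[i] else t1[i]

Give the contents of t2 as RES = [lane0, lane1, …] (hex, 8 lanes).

→ t0 |5c|87|27|2e|78|87|60|0c|
→ t1 |0c|5c|87|27|2e|78|87|60|
→ t2 |0c|5c|87|27|5c|78|87|60|

RES = [0x0c, 0x5c, 0x87, 0x27, 0x5c, 0x78, 0x87, 0x60]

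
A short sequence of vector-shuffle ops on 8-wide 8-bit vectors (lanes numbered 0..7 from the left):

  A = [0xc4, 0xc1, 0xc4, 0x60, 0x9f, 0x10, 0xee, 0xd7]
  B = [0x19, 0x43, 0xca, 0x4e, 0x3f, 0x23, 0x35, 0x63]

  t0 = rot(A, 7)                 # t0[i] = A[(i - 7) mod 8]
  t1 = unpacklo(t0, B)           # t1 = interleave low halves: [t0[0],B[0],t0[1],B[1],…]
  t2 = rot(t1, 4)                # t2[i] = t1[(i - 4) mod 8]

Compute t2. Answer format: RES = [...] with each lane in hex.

→ t0 |c1|c4|60|9f|10|ee|d7|c4|
→ t1 |c1|19|c4|43|60|ca|9f|4e|
→ t2 |60|ca|9f|4e|c1|19|c4|43|

RES = [0x60, 0xca, 0x9f, 0x4e, 0xc1, 0x19, 0xc4, 0x43]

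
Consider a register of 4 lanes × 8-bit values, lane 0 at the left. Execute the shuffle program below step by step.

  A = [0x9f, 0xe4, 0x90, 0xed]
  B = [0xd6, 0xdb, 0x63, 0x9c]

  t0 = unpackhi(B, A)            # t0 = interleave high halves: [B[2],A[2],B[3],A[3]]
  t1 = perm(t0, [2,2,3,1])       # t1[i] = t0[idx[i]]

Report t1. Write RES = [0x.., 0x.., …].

RES = [0x9c, 0x9c, 0xed, 0x90]

  t0: 63 90 9c ed
  t1: 9c 9c ed 90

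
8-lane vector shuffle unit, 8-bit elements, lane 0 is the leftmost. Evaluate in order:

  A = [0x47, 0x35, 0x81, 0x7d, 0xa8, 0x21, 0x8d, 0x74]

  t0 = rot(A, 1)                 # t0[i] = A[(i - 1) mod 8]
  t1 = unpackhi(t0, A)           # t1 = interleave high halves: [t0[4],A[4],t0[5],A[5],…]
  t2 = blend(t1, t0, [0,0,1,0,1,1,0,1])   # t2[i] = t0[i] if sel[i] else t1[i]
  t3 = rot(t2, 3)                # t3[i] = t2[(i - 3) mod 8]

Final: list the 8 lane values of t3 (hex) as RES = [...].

RES = [ 0xa8  0x8d  0x8d  0x7d  0xa8  0x35  0x21  0x7d ]

t0 = [0x74, 0x47, 0x35, 0x81, 0x7d, 0xa8, 0x21, 0x8d]
t1 = [0x7d, 0xa8, 0xa8, 0x21, 0x21, 0x8d, 0x8d, 0x74]
t2 = [0x7d, 0xa8, 0x35, 0x21, 0x7d, 0xa8, 0x8d, 0x8d]
t3 = [0xa8, 0x8d, 0x8d, 0x7d, 0xa8, 0x35, 0x21, 0x7d]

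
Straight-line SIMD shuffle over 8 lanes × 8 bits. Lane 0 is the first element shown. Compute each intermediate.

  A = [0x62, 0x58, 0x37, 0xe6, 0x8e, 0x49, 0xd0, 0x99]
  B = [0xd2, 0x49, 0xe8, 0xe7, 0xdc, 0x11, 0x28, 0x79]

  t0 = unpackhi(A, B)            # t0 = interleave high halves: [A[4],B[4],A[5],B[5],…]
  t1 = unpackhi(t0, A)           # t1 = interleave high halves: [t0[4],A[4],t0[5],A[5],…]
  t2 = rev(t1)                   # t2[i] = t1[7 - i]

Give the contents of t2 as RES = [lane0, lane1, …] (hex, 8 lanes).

→ t0 |8e|dc|49|11|d0|28|99|79|
→ t1 |d0|8e|28|49|99|d0|79|99|
→ t2 |99|79|d0|99|49|28|8e|d0|

RES = [0x99, 0x79, 0xd0, 0x99, 0x49, 0x28, 0x8e, 0xd0]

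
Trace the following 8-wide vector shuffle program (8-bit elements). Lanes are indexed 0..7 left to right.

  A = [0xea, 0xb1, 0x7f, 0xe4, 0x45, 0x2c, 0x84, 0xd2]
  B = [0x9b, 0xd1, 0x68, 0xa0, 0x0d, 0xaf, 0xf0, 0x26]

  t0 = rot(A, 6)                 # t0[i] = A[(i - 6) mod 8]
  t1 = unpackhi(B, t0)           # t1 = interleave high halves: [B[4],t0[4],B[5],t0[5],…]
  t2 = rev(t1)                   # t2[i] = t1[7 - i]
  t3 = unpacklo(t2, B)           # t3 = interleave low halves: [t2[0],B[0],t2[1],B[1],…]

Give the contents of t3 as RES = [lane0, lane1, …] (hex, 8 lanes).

RES = [ 0xb1  0x9b  0x26  0xd1  0xea  0x68  0xf0  0xa0 ]

→ t0 |7f|e4|45|2c|84|d2|ea|b1|
→ t1 |0d|84|af|d2|f0|ea|26|b1|
→ t2 |b1|26|ea|f0|d2|af|84|0d|
→ t3 |b1|9b|26|d1|ea|68|f0|a0|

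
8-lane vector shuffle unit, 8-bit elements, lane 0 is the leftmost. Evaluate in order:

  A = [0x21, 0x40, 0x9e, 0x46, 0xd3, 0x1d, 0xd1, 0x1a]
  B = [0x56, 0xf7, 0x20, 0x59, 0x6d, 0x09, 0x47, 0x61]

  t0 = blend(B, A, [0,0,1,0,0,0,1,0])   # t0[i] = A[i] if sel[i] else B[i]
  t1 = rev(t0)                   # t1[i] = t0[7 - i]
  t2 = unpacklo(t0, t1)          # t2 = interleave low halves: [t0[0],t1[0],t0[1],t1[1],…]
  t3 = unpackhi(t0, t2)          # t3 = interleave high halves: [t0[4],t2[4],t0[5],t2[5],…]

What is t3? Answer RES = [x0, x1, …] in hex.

t0 = [0x56, 0xf7, 0x9e, 0x59, 0x6d, 0x09, 0xd1, 0x61]
t1 = [0x61, 0xd1, 0x09, 0x6d, 0x59, 0x9e, 0xf7, 0x56]
t2 = [0x56, 0x61, 0xf7, 0xd1, 0x9e, 0x09, 0x59, 0x6d]
t3 = [0x6d, 0x9e, 0x09, 0x09, 0xd1, 0x59, 0x61, 0x6d]

RES = [0x6d, 0x9e, 0x09, 0x09, 0xd1, 0x59, 0x61, 0x6d]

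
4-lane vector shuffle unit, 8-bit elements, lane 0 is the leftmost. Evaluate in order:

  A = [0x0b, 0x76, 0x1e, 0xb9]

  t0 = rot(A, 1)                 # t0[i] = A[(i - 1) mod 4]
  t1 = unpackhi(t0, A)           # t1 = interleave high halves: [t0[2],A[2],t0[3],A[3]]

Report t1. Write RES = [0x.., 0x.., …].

RES = [ 0x76  0x1e  0x1e  0xb9 ]

→ t0 |b9|0b|76|1e|
→ t1 |76|1e|1e|b9|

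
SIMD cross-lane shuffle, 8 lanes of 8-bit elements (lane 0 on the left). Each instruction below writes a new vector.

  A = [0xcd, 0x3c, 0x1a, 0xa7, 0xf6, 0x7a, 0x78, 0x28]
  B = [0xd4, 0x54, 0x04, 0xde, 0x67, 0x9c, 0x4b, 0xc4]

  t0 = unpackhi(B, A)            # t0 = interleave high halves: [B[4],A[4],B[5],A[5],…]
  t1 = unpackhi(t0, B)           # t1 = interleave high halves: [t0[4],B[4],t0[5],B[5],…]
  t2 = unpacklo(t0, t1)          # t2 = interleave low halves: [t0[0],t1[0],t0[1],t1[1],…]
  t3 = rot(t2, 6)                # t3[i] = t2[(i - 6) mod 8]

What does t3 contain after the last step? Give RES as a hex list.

RES = [0xf6, 0x67, 0x9c, 0x78, 0x7a, 0x9c, 0x67, 0x4b]

  t0: 67 f6 9c 7a 4b 78 c4 28
  t1: 4b 67 78 9c c4 4b 28 c4
  t2: 67 4b f6 67 9c 78 7a 9c
  t3: f6 67 9c 78 7a 9c 67 4b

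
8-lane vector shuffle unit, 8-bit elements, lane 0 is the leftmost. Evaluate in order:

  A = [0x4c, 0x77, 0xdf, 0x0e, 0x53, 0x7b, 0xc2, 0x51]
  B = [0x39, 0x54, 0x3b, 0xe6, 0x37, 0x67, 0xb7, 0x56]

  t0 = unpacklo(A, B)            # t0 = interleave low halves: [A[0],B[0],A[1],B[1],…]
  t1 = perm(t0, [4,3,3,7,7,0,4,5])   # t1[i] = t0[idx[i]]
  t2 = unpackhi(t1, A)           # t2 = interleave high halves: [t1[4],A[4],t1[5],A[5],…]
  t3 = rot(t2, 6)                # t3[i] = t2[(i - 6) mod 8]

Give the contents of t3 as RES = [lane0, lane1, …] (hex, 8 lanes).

  t0: 4c 39 77 54 df 3b 0e e6
  t1: df 54 54 e6 e6 4c df 3b
  t2: e6 53 4c 7b df c2 3b 51
  t3: 4c 7b df c2 3b 51 e6 53

RES = [0x4c, 0x7b, 0xdf, 0xc2, 0x3b, 0x51, 0xe6, 0x53]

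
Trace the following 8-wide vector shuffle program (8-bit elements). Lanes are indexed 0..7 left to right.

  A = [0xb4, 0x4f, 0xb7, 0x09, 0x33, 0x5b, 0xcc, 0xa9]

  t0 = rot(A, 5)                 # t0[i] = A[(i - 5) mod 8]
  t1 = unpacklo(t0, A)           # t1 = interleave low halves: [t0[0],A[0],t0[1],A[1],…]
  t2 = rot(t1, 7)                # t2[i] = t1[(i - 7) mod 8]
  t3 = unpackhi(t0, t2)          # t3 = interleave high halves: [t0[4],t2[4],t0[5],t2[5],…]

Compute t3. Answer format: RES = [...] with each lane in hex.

RES = [0xa9, 0xb7, 0xb4, 0xcc, 0x4f, 0x09, 0xb7, 0x09]

t0 = [0x09, 0x33, 0x5b, 0xcc, 0xa9, 0xb4, 0x4f, 0xb7]
t1 = [0x09, 0xb4, 0x33, 0x4f, 0x5b, 0xb7, 0xcc, 0x09]
t2 = [0xb4, 0x33, 0x4f, 0x5b, 0xb7, 0xcc, 0x09, 0x09]
t3 = [0xa9, 0xb7, 0xb4, 0xcc, 0x4f, 0x09, 0xb7, 0x09]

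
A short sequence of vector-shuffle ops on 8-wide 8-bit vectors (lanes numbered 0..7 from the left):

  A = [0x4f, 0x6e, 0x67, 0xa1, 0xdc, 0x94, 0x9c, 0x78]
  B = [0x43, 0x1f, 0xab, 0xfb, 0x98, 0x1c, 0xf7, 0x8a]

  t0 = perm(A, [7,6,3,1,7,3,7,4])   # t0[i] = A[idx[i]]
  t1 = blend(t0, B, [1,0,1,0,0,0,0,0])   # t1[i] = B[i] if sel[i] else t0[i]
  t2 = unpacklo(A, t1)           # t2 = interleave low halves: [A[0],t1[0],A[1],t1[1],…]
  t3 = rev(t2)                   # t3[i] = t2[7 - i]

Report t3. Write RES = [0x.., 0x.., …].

t0 = [0x78, 0x9c, 0xa1, 0x6e, 0x78, 0xa1, 0x78, 0xdc]
t1 = [0x43, 0x9c, 0xab, 0x6e, 0x78, 0xa1, 0x78, 0xdc]
t2 = [0x4f, 0x43, 0x6e, 0x9c, 0x67, 0xab, 0xa1, 0x6e]
t3 = [0x6e, 0xa1, 0xab, 0x67, 0x9c, 0x6e, 0x43, 0x4f]

RES = [0x6e, 0xa1, 0xab, 0x67, 0x9c, 0x6e, 0x43, 0x4f]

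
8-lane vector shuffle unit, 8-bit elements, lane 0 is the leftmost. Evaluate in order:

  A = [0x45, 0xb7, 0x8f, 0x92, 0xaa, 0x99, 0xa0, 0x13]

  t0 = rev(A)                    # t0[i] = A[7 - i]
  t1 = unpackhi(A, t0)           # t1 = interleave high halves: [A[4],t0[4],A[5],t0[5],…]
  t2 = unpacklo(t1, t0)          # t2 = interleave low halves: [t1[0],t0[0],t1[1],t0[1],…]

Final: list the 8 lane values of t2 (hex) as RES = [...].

t0 = [0x13, 0xa0, 0x99, 0xaa, 0x92, 0x8f, 0xb7, 0x45]
t1 = [0xaa, 0x92, 0x99, 0x8f, 0xa0, 0xb7, 0x13, 0x45]
t2 = [0xaa, 0x13, 0x92, 0xa0, 0x99, 0x99, 0x8f, 0xaa]

RES = [0xaa, 0x13, 0x92, 0xa0, 0x99, 0x99, 0x8f, 0xaa]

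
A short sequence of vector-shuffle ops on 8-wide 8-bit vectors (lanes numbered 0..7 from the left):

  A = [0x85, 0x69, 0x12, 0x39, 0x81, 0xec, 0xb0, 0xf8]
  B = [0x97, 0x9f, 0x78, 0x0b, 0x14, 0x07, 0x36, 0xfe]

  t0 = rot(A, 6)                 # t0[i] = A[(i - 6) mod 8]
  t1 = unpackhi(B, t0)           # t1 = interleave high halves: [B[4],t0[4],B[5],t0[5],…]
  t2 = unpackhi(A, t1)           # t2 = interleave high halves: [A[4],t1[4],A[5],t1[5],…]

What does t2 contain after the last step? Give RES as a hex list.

→ t0 |12|39|81|ec|b0|f8|85|69|
→ t1 |14|b0|07|f8|36|85|fe|69|
→ t2 |81|36|ec|85|b0|fe|f8|69|

RES = [ 0x81  0x36  0xec  0x85  0xb0  0xfe  0xf8  0x69 ]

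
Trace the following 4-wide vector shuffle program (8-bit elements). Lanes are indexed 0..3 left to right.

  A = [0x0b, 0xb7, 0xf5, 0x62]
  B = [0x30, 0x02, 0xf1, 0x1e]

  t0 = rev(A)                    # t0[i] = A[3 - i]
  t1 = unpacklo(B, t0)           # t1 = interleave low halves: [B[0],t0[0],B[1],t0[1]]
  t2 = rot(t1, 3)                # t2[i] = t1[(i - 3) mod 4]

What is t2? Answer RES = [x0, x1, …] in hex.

  t0: 62 f5 b7 0b
  t1: 30 62 02 f5
  t2: 62 02 f5 30

RES = [0x62, 0x02, 0xf5, 0x30]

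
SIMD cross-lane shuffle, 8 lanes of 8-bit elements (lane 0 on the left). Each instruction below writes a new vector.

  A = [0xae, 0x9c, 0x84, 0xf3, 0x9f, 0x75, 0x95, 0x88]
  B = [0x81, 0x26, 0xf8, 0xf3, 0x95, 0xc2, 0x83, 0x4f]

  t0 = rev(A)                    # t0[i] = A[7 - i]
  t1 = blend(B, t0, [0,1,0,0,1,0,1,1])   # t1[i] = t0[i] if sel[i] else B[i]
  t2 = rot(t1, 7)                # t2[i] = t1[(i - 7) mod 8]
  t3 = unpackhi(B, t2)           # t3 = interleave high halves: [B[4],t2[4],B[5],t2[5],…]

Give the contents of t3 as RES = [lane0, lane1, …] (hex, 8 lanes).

RES = [0x95, 0xc2, 0xc2, 0x9c, 0x83, 0xae, 0x4f, 0x81]

  t0: 88 95 75 9f f3 84 9c ae
  t1: 81 95 f8 f3 f3 c2 9c ae
  t2: 95 f8 f3 f3 c2 9c ae 81
  t3: 95 c2 c2 9c 83 ae 4f 81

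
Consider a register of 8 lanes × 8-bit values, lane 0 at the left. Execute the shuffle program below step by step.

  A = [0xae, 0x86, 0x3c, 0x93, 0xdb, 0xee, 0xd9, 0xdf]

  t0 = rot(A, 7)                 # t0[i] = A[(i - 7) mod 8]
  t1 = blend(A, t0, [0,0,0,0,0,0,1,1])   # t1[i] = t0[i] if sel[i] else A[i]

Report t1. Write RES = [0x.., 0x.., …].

RES = [0xae, 0x86, 0x3c, 0x93, 0xdb, 0xee, 0xdf, 0xae]

  t0: 86 3c 93 db ee d9 df ae
  t1: ae 86 3c 93 db ee df ae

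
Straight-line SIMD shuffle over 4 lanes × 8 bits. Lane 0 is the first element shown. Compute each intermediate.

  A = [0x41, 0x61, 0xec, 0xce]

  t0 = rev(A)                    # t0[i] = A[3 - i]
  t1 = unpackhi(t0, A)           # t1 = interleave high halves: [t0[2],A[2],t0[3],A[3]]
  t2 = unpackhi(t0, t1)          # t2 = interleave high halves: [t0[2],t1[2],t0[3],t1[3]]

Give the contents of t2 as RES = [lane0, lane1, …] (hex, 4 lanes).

RES = [ 0x61  0x41  0x41  0xce ]

t0 = [0xce, 0xec, 0x61, 0x41]
t1 = [0x61, 0xec, 0x41, 0xce]
t2 = [0x61, 0x41, 0x41, 0xce]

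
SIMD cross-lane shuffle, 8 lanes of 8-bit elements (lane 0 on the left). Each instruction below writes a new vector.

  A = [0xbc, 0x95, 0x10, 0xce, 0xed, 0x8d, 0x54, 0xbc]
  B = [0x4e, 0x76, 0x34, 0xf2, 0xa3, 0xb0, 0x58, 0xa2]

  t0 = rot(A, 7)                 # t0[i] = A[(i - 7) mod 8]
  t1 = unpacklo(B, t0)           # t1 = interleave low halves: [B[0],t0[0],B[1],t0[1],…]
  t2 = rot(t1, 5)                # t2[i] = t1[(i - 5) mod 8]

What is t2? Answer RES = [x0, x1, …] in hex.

RES = [ 0x10  0x34  0xce  0xf2  0xed  0x4e  0x95  0x76 ]

t0 = [0x95, 0x10, 0xce, 0xed, 0x8d, 0x54, 0xbc, 0xbc]
t1 = [0x4e, 0x95, 0x76, 0x10, 0x34, 0xce, 0xf2, 0xed]
t2 = [0x10, 0x34, 0xce, 0xf2, 0xed, 0x4e, 0x95, 0x76]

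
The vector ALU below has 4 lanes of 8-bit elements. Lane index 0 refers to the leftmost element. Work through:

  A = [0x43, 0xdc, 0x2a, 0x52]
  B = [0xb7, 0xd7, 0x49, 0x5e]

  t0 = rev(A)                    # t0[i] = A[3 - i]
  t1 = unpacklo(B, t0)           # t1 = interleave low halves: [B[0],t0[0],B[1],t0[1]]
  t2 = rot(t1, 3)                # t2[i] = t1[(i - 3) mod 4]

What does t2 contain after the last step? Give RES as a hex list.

RES = [ 0x52  0xd7  0x2a  0xb7 ]

  t0: 52 2a dc 43
  t1: b7 52 d7 2a
  t2: 52 d7 2a b7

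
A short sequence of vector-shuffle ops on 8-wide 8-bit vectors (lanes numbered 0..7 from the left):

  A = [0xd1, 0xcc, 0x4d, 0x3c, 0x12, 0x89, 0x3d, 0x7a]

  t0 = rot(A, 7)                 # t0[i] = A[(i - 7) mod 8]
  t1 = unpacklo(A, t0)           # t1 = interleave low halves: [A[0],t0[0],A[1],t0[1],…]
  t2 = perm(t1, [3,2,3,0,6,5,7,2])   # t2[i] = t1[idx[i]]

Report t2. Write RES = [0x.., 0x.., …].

  t0: cc 4d 3c 12 89 3d 7a d1
  t1: d1 cc cc 4d 4d 3c 3c 12
  t2: 4d cc 4d d1 3c 3c 12 cc

RES = [0x4d, 0xcc, 0x4d, 0xd1, 0x3c, 0x3c, 0x12, 0xcc]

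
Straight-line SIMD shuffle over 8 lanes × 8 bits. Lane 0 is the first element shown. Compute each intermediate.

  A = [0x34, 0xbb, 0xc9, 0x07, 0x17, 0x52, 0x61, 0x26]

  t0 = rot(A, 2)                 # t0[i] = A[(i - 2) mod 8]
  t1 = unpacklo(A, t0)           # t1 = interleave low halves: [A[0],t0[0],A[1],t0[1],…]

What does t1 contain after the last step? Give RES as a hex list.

RES = [0x34, 0x61, 0xbb, 0x26, 0xc9, 0x34, 0x07, 0xbb]

  t0: 61 26 34 bb c9 07 17 52
  t1: 34 61 bb 26 c9 34 07 bb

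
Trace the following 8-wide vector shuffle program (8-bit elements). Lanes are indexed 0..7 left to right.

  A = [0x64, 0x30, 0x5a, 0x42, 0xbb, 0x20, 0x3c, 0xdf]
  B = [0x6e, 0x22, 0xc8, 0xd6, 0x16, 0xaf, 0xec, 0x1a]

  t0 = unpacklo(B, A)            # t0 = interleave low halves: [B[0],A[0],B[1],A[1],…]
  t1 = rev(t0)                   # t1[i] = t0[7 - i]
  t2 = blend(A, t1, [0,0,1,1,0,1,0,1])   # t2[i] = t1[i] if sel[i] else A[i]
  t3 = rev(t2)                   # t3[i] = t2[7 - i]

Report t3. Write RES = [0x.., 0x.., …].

RES = [0x6e, 0x3c, 0x22, 0xbb, 0xc8, 0x5a, 0x30, 0x64]

  t0: 6e 64 22 30 c8 5a d6 42
  t1: 42 d6 5a c8 30 22 64 6e
  t2: 64 30 5a c8 bb 22 3c 6e
  t3: 6e 3c 22 bb c8 5a 30 64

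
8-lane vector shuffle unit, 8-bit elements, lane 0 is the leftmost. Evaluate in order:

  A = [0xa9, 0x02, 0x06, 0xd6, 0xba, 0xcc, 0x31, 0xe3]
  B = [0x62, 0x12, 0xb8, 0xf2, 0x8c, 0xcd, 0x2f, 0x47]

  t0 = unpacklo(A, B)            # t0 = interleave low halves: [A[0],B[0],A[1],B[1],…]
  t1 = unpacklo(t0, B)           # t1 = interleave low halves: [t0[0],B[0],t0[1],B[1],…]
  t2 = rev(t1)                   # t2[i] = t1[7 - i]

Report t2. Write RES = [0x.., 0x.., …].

  t0: a9 62 02 12 06 b8 d6 f2
  t1: a9 62 62 12 02 b8 12 f2
  t2: f2 12 b8 02 12 62 62 a9

RES = [0xf2, 0x12, 0xb8, 0x02, 0x12, 0x62, 0x62, 0xa9]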